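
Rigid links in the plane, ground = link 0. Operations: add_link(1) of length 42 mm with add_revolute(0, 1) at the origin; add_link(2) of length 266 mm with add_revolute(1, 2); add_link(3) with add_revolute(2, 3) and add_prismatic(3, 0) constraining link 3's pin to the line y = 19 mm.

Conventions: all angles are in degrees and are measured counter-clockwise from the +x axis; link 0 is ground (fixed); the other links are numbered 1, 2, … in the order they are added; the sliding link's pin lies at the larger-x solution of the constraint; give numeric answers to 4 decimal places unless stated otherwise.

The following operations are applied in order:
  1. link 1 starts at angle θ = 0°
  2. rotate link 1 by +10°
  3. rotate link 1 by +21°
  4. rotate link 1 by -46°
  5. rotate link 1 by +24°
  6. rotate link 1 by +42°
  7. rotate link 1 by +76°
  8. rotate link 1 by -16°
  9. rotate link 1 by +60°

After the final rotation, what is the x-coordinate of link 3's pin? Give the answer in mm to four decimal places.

geometry: r = 42 mm, L = 266 mm, e = 19 mm; θ starts at 0°
rotate link 1 by +10°: θ ← 0° +10° = 10°
rotate link 1 by +21°: θ ← 10° +21° = 31°
rotate link 1 by -46°: θ ← 31° -46° = -15°
rotate link 1 by +24°: θ ← -15° +24° = 9°
rotate link 1 by +42°: θ ← 9° +42° = 51°
rotate link 1 by +76°: θ ← 51° +76° = 127°
rotate link 1 by -16°: θ ← 127° -16° = 111°
rotate link 1 by +60°: θ ← 111° +60° = 171°
crank pin P = (r cos θ, r sin θ) = (-41.482910, 6.570248)
h = r sin θ − e = 6.570248 − 19 = -12.429752
x = r cos θ + √(L² − h²) = -41.482910 + 265.709430 = 224.226520

224.2265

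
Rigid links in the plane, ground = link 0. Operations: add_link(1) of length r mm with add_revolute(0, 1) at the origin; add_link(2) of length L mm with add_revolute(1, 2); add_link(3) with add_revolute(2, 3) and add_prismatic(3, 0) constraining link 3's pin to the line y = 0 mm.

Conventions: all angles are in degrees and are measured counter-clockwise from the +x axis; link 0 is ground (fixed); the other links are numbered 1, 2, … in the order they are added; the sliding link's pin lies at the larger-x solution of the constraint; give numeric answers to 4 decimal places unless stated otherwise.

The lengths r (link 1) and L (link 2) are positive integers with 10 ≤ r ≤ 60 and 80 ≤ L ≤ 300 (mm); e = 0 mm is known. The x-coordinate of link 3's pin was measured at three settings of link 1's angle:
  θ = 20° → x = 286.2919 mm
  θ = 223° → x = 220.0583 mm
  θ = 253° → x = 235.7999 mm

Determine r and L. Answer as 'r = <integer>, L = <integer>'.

constraint per measurement: (x − r cos θ)² + (r sin θ − e)² = L²
subtracting the θ₁ and θ₂ equations cancels the r² and L² terms:
r = (x₁² − x₂²) / (2[(x₁cos θ₁ + e sin θ₁) − (x₂cos θ₂ + e sin θ₂)]) = 39.0000 → r = 39
L² = (x₁ − r cos θ₁)² + (r sin θ₁ − e)² = 62499.9939 → L = 250.0000 → L = 250
check at θ₃=253°: x = 235.7999 (printed 235.7999) ✓

r = 39, L = 250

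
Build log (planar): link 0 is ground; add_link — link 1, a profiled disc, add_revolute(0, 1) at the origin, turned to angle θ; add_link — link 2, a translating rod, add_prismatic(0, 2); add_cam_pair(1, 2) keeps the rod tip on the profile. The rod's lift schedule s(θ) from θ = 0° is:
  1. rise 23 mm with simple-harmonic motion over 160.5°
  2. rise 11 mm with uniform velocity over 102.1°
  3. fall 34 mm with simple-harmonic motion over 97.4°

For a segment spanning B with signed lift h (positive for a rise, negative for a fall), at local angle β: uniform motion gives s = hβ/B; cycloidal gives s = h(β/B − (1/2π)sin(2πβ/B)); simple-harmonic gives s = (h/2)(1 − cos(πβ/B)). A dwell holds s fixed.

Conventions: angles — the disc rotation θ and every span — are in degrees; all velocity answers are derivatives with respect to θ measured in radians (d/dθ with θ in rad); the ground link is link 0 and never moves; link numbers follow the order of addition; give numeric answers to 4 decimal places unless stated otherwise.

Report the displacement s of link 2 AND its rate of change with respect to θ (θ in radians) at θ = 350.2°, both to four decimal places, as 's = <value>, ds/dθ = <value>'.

seg 1 [0°–160.5°] simple-harmonic, h=23: full span → s += 23 → s = 23.0000
seg 2 [160.5°–262.6°] uniform, h=11: full span → s += 11 → s = 34.0000
seg 3 [262.6°–360°] simple-harmonic, h=-34: θ=350.2° here. β=87.6, B=97.4. -34/2·(1 − cos(π·0.8994)) = -33.1578 → s = 0.8422
velocity in seg [262.6°–360°] (simple-harmonic), θ in radians: β = 87.6° = 1.5289 rad, B = 97.4° = 1.7000 rad; ds/dθ = (πh/(2B)) sin(πβ/B) = (π·(-34)/(2·1.7000)) sin(π·0.8994) = -9.766143 mm/rad

s = 0.8422, ds/dθ = -9.7661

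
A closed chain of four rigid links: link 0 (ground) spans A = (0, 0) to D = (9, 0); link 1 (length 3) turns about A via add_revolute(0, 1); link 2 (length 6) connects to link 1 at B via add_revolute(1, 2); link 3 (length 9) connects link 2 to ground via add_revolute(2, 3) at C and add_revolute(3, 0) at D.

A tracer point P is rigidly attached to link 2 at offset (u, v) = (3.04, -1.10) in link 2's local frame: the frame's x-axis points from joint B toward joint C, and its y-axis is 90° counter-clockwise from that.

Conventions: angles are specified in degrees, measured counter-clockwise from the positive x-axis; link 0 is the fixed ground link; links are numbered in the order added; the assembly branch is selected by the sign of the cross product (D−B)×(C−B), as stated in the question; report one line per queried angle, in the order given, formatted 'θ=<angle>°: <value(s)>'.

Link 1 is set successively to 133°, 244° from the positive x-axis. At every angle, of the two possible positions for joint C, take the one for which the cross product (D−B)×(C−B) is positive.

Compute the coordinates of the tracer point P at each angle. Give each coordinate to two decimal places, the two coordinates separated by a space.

A=(0,0), D=(9.00,0)
θ=133°: B = A + 3.00·(cos133°, sin133°) = (-2.0460, 2.1941)
θ=133°: |BD| = 11.2618
θ=133°: circle(B,6.00) ∩ circle(D,9.00): a=3.6330, h=4.7751
θ=133°:   candidates: C₊=(2.4477,6.1699) cross=53.776; C₋=(0.5871,-3.1973) cross=-53.776
θ=133°:   branch + wants cross > 0 → take C=(2.4477,6.1699) (cross=53.776)
θ=133°: ex = (C−B)/|BC| = (0.7489,0.6626); ey = (-0.6626,0.7489)
θ=133°: P = B + 3.04·ex + -1.10·ey = (0.9597,3.3846)
θ=244°: B = A + 3.00·(cos244°, sin244°) = (-1.3151, -2.6964)
θ=244°: |BD| = 10.6617
θ=244°: circle(B,6.00) ∩ circle(D,9.00): a=3.2205, h=5.0624
θ=244°:   candidates: C₊=(0.5204,3.0160) cross=53.974; C₋=(3.0810,-6.7798) cross=-53.974
θ=244°:   branch + wants cross > 0 → take C=(0.5204,3.0160) (cross=53.974)
θ=244°: ex = (C−B)/|BC| = (0.3059,0.9521); ey = (-0.9521,0.3059)
θ=244°: P = B + 3.04·ex + -1.10·ey = (0.6621,-0.1386)

θ=133°: 0.96 3.38
θ=244°: 0.66 -0.14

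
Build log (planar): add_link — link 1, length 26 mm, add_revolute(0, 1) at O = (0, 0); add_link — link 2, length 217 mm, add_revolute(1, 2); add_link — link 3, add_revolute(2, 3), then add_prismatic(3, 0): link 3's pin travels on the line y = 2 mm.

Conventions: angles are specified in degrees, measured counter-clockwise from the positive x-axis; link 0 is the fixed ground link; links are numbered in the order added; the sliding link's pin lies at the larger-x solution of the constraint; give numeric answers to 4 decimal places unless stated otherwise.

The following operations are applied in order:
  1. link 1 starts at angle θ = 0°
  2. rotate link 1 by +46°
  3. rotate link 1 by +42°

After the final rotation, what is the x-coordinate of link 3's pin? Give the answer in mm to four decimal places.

geometry: r = 26 mm, L = 217 mm, e = 2 mm; θ starts at 0°
rotate link 1 by +46°: θ ← 0° +46° = 46°
rotate link 1 by +42°: θ ← 46° +42° = 88°
crank pin P = (r cos θ, r sin θ) = (0.907387, 25.984162)
h = r sin θ − e = 25.984162 − 2 = 23.984162
x = r cos θ + √(L² − h²) = 0.907387 + 215.670489 = 216.577876

216.5779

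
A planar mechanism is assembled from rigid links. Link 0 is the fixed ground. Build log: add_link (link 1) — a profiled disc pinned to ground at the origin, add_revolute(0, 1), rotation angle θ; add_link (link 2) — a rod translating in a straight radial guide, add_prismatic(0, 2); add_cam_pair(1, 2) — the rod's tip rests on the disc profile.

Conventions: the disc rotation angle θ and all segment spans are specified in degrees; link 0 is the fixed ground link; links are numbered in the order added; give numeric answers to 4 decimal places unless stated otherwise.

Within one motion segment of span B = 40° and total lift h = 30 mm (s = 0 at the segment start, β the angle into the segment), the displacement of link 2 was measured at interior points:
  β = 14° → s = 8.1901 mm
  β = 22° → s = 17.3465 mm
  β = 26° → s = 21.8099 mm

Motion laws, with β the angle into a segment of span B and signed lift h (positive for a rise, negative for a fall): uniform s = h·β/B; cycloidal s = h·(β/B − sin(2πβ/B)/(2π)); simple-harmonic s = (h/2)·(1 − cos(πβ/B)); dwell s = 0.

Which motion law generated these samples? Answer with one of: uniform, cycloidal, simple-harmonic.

candidates at β/B = r: uniform s = h·r (linear in β); cycloidal s = h·(r − sin(2πr)/(2π)); simple-harmonic s = (h/2)(1 − cos(πr))
β=14°: printed 8.1901 | uniform 10.5000, cycloidal 6.6372, simple-harmonic 8.1901
β=22°: printed 17.3465 | uniform 16.5000, cycloidal 17.9754, simple-harmonic 17.3465
β=26°: printed 21.8099 | uniform 19.5000, cycloidal 23.3628, simple-harmonic 21.8099
only one law matches every sample → simple-harmonic

simple-harmonic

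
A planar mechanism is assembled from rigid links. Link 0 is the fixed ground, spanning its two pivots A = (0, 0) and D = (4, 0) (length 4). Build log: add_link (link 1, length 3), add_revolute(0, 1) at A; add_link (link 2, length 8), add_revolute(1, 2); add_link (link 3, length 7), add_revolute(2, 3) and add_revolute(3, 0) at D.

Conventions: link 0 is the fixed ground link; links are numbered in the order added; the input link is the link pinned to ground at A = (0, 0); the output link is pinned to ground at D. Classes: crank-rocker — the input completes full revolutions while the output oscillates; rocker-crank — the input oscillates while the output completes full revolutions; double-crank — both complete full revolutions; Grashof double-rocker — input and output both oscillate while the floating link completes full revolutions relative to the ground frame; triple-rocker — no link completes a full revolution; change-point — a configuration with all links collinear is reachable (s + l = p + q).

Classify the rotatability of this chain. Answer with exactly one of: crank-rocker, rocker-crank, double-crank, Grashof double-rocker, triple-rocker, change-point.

lengths: ground=4, input=3, coupler=8, output=7
sorted: s=3 (shortest), l=8 (longest), p+q=11
s + l = 11 vs p + q = 11
s + l = p + q → change-point (collinear configuration reachable)

change-point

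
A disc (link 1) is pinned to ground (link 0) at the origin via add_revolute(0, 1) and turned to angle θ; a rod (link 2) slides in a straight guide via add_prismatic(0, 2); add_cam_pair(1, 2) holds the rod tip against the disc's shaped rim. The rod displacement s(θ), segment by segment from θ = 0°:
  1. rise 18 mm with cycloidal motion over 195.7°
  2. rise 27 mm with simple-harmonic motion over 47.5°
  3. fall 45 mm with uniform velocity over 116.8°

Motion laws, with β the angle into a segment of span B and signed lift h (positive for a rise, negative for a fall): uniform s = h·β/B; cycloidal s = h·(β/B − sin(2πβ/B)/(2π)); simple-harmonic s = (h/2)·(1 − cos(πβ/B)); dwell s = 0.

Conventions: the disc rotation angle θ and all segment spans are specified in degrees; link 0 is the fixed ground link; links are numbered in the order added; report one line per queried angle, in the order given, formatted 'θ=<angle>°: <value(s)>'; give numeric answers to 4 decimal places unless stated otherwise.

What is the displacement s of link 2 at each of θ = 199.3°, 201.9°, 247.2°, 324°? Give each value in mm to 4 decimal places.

segment 1 (0° to 195.7°, cycloidal, h = 18) is passed completely: s = 0.0000 + (18) = 18.0000
θ = 199.3° falls in segment 2 (195.7° to 243.2°, simple-harmonic, h = 27): β = 199.3 − 195.7 = 3.6°, B = 47.5°; Δs = 27/2·(1 − cos(π·0.0758)) = 0.3809; s = 18.0000 + 0.3809 = 18.3809
θ = 201.9° falls in segment 2 (195.7° to 243.2°, simple-harmonic, h = 27): β = 201.9 − 195.7 = 6.2°, B = 47.5°; Δs = 27/2·(1 − cos(π·0.1305)) = 1.1192; s = 18.0000 + 1.1192 = 19.1192
segment 2 (195.7° to 243.2°, simple-harmonic, h = 27) is passed completely: s = 18.0000 + (27) = 45.0000
θ = 247.2° falls in segment 3 (243.2° to 360°, uniform, h = -45): β = 247.2 − 243.2 = 4°, B = 116.8°; Δs = -45·4/116.8 = -1.5411; s = 45.0000 − 1.5411 = 43.4589
θ = 324° falls in segment 3 (243.2° to 360°, uniform, h = -45): β = 324 − 243.2 = 80.8°, B = 116.8°; Δs = -45·80.8/116.8 = -31.1301; s = 45.0000 − 31.1301 = 13.8699

θ=199.3°: 18.3809
θ=201.9°: 19.1192
θ=247.2°: 43.4589
θ=324°: 13.8699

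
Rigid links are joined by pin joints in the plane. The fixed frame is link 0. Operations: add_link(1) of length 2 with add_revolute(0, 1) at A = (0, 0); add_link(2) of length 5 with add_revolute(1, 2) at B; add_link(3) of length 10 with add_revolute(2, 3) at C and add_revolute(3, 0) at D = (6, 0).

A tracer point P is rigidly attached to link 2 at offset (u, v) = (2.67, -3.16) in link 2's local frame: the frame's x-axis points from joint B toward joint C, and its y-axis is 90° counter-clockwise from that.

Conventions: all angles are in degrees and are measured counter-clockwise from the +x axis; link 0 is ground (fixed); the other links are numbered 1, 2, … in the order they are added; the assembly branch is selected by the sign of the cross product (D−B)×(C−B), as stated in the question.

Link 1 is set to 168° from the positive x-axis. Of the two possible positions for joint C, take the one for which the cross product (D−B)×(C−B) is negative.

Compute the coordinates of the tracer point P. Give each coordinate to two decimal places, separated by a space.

A=(0,0), D=(6.00,0)
B = A + 2.00·(cos168°, sin168°) = (-1.9563, 0.4158)
|BD| = 7.9672
circle(B,5.00) ∩ circle(D,10.00): a=-0.7232, h=4.9474
  candidates: C₊=(-2.4203,5.3942) cross=39.417; C₋=(-2.9368,-4.4871) cross=-39.417
  branch - wants cross < 0 → take C=(-2.9368,-4.4871) (cross=-39.417)
ex = (C−B)/|BC| = (-0.1961,-0.9806); ey = (0.9806,-0.1961)
P = B + 2.67·ex + -3.16·ey = (-5.5785,-1.5827)

-5.58 -1.58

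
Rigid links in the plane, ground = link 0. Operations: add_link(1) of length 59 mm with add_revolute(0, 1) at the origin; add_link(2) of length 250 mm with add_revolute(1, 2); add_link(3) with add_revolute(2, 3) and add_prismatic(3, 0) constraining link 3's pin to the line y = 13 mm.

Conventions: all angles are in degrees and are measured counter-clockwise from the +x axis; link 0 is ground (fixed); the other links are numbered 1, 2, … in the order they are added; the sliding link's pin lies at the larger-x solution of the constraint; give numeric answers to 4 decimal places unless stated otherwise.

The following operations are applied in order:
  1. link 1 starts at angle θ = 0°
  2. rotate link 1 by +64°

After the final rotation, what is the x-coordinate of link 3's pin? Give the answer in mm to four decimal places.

geometry: r = 59 mm, L = 250 mm, e = 13 mm; θ starts at 0°
rotate link 1 by +64°: θ ← 0° +64° = 64°
crank pin P = (r cos θ, r sin θ) = (25.863898, 53.028849)
h = r sin θ − e = 53.028849 − 13 = 40.028849
x = r cos θ + √(L² − h²) = 25.863898 + 246.774576 = 272.638473

272.6385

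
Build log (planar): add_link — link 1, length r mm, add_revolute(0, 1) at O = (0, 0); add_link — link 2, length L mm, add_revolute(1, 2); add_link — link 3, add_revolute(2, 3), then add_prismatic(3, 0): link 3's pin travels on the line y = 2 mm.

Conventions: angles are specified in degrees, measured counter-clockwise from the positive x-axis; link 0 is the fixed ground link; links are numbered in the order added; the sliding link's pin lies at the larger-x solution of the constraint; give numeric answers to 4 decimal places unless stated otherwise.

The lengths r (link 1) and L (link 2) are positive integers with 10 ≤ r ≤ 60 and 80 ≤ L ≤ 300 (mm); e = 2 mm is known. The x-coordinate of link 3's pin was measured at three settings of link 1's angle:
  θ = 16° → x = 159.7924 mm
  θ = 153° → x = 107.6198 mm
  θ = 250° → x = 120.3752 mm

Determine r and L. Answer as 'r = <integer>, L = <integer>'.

constraint per measurement: (x − r cos θ)² + (r sin θ − e)² = L²
subtracting the θ₁ and θ₂ equations cancels the r² and L² terms:
r = (x₁² − x₂²) / (2[(x₁cos θ₁ + e sin θ₁) − (x₂cos θ₂ + e sin θ₂)]) = 28.0000 → r = 28
L² = (x₁ − r cos θ₁)² + (r sin θ₁ − e)² = 17689.0102 → L = 133.0000 → L = 133
check at θ₃=250°: x = 120.3752 (printed 120.3752) ✓

r = 28, L = 133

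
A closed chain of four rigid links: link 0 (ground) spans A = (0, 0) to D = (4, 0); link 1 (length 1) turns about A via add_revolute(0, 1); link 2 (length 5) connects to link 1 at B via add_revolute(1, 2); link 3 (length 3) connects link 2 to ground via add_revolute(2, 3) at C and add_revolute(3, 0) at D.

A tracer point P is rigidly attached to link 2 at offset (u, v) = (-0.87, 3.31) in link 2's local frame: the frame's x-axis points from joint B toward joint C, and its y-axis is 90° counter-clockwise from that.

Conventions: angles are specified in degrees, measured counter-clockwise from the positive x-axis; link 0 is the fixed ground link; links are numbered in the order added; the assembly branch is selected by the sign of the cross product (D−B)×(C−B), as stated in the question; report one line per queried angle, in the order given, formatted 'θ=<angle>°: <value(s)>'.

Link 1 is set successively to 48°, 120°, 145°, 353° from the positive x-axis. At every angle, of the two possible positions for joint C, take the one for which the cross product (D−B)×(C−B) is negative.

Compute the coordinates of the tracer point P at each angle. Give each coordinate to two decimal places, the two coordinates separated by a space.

A=(0,0), D=(4.00,0)
θ=48°: B = A + 1.00·(cos48°, sin48°) = (0.6691, 0.7431)
θ=48°: |BD| = 3.4128
θ=48°: circle(B,5.00) ∩ circle(D,3.00): a=4.0505, h=2.9314
θ=48°:   candidates: C₊=(5.2608,2.7222) cross=10.004; C₋=(3.9841,-3.0000) cross=-10.004
θ=48°:   branch - wants cross < 0 → take C=(3.9841,-3.0000) (cross=-10.004)
θ=48°: ex = (C−B)/|BC| = (0.6630,-0.7486); ey = (0.7486,0.6630)
θ=48°: P = B + -0.87·ex + 3.31·ey = (2.5703,3.5890)
θ=120°: B = A + 1.00·(cos120°, sin120°) = (-0.5000, 0.8660)
θ=120°: |BD| = 4.5826
θ=120°: circle(B,5.00) ∩ circle(D,3.00): a=4.0370, h=2.9500
θ=120°:   candidates: C₊=(4.0218,2.9999) cross=13.519; C₋=(2.9068,-2.7937) cross=-13.519
θ=120°:   branch - wants cross < 0 → take C=(2.9068,-2.7937) (cross=-13.519)
θ=120°: ex = (C−B)/|BC| = (0.6814,-0.7319); ey = (0.7319,0.6814)
θ=120°: P = B + -0.87·ex + 3.31·ey = (1.3300,3.7581)
θ=145°: B = A + 1.00·(cos145°, sin145°) = (-0.8192, 0.5736)
θ=145°: |BD| = 4.8532
θ=145°: circle(B,5.00) ∩ circle(D,3.00): a=4.0750, h=2.8973
θ=145°:   candidates: C₊=(3.5697,2.9690) cross=14.061; C₋=(2.8849,-2.7850) cross=-14.061
θ=145°:   branch - wants cross < 0 → take C=(2.8849,-2.7850) (cross=-14.061)
θ=145°: ex = (C−B)/|BC| = (0.7408,-0.6717); ey = (0.6717,0.7408)
θ=145°: P = B + -0.87·ex + 3.31·ey = (0.7598,3.6100)
θ=353°: B = A + 1.00·(cos353°, sin353°) = (0.9925, -0.1219)
θ=353°: |BD| = 3.0099
θ=353°: circle(B,5.00) ∩ circle(D,3.00): a=4.1628, h=2.7696
θ=353°:   candidates: C₊=(5.0398,2.8140) cross=8.336; C₋=(5.2641,-2.7207) cross=-8.336
θ=353°:   branch - wants cross < 0 → take C=(5.2641,-2.7207) (cross=-8.336)
θ=353°: ex = (C−B)/|BC| = (0.8543,-0.5198); ey = (0.5198,0.8543)
θ=353°: P = B + -0.87·ex + 3.31·ey = (1.9697,3.1581)

θ=48°: 2.57 3.59
θ=120°: 1.33 3.76
θ=145°: 0.76 3.61
θ=353°: 1.97 3.16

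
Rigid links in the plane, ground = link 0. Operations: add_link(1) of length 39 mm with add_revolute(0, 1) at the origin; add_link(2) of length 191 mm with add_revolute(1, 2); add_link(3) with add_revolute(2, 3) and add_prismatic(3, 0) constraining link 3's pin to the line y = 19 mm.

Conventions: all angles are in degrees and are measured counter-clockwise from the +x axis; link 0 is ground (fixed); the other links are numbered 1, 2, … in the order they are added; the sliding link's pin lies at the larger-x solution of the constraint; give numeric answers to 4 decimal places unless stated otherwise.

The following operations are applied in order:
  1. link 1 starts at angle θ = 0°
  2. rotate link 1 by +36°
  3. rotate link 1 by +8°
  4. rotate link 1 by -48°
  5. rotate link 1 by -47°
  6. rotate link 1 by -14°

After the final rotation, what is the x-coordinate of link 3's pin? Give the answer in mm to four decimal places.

geometry: r = 39 mm, L = 191 mm, e = 19 mm; θ starts at 0°
rotate link 1 by +36°: θ ← 0° +36° = 36°
rotate link 1 by +8°: θ ← 36° +8° = 44°
rotate link 1 by -48°: θ ← 44° -48° = -4°
rotate link 1 by -47°: θ ← -4° -47° = -51°
rotate link 1 by -14°: θ ← -51° -14° = -65°
crank pin P = (r cos θ, r sin θ) = (16.482112, -35.346004)
h = r sin θ − e = -35.346004 − 19 = -54.346004
x = r cos θ + √(L² − h²) = 16.482112 + 183.105193 = 199.587306

199.5873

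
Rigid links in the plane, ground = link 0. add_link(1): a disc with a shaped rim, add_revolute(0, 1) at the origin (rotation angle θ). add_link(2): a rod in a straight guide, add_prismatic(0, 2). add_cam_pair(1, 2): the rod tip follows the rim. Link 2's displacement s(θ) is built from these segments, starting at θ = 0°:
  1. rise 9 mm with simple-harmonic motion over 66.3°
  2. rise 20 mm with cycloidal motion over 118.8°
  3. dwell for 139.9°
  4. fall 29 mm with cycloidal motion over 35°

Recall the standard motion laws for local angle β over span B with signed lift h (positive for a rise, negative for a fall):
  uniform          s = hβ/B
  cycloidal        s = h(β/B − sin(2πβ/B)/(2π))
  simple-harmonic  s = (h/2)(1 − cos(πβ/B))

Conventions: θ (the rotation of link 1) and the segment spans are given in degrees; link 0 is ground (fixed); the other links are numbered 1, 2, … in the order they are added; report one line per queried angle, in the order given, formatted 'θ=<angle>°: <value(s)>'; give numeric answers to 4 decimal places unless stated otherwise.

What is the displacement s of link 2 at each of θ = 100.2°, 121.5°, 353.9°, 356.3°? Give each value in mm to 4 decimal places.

segment 1 (0° to 66.3°, simple-harmonic, h = 9) is passed completely: s = 0.0000 + (9) = 9.0000
θ = 100.2° falls in segment 2 (66.3° to 185.1°, cycloidal, h = 20): β = 100.2 − 66.3 = 33.9°, B = 118.8°; Δs = 20·(0.2854 − sin(2π·0.2854)/(2π)) = 2.6022; s = 9.0000 + 2.6022 = 11.6022
θ = 121.5° falls in segment 2 (66.3° to 185.1°, cycloidal, h = 20): β = 121.5 − 66.3 = 55.2°, B = 118.8°; Δs = 20·(0.4646 − sin(2π·0.4646)/(2π)) = 8.5917; s = 9.0000 + 8.5917 = 17.5917
segment 2 (66.3° to 185.1°, cycloidal, h = 20) is passed completely: s = 9.0000 + (20) = 29.0000
segment 3 (185.1° to 325°, dwell): s unchanged at 29.0000
θ = 353.9° falls in segment 4 (325° to 360°, cycloidal, h = -29): β = 353.9 − 325 = 28.9°, B = 35°; Δs = -29·(0.8257 − sin(2π·0.8257)/(2π)) = -28.0487; s = 29.0000 − 28.0487 = 0.9513
θ = 356.3° falls in segment 4 (325° to 360°, cycloidal, h = -29): β = 356.3 − 325 = 31.3°, B = 35°; Δs = -29·(0.8943 − sin(2π·0.8943)/(2π)) = -28.7795; s = 29.0000 − 28.7795 = 0.2205

θ=100.2°: 11.6022
θ=121.5°: 17.5917
θ=353.9°: 0.9513
θ=356.3°: 0.2205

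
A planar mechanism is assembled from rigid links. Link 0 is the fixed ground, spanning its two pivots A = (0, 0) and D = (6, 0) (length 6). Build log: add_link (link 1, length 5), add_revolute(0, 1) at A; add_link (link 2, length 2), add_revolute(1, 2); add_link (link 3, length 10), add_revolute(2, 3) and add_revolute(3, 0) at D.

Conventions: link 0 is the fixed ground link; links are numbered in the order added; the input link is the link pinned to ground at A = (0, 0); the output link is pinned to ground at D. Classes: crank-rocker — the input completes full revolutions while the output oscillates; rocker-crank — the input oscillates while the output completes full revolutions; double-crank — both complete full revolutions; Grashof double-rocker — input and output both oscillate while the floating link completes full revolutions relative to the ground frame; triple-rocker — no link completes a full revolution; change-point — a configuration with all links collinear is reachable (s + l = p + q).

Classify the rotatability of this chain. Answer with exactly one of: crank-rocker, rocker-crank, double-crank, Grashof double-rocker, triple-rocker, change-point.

lengths: ground=6, input=5, coupler=2, output=10
sorted: s=2 (shortest), l=10 (longest), p+q=11
s + l = 12 vs p + q = 11
s + l > p + q → non-Grashof → no link fully rotates → triple-rocker

triple-rocker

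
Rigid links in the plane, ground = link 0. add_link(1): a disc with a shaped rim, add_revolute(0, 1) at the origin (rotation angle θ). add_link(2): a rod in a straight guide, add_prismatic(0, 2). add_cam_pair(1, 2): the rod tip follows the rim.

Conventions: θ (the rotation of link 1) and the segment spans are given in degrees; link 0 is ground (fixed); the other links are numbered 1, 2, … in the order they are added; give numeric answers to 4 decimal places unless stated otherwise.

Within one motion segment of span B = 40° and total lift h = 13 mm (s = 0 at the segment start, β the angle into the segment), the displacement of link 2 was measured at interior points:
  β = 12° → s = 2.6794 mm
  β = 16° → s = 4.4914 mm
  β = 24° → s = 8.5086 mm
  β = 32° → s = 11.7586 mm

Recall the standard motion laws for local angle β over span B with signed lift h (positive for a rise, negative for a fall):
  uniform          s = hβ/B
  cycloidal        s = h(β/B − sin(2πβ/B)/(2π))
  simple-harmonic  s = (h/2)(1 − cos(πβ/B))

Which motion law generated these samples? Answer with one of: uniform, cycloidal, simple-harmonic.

candidates at β/B = r: uniform s = h·r (linear in β); cycloidal s = h·(r − sin(2πr)/(2π)); simple-harmonic s = (h/2)(1 − cos(πr))
β=12°: printed 2.6794 | uniform 3.9000, cycloidal 1.9323, simple-harmonic 2.6794
β=16°: printed 4.4914 | uniform 5.2000, cycloidal 3.9839, simple-harmonic 4.4914
β=24°: printed 8.5086 | uniform 7.8000, cycloidal 9.0161, simple-harmonic 8.5086
β=32°: printed 11.7586 | uniform 10.4000, cycloidal 12.3677, simple-harmonic 11.7586
only one law matches every sample → simple-harmonic

simple-harmonic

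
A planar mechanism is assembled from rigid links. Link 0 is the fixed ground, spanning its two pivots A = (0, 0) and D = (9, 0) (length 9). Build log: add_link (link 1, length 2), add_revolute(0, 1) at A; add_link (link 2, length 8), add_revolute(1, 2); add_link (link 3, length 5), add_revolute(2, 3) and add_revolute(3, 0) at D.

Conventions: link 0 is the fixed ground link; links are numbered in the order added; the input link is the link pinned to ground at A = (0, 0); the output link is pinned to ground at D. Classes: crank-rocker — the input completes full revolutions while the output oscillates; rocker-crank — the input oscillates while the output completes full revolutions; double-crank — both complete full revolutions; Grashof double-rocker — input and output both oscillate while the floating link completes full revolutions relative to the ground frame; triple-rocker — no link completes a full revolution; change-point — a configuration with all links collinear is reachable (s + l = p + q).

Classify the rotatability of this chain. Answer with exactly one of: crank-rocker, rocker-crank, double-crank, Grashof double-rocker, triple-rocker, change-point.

lengths: ground=9, input=2, coupler=8, output=5
sorted: s=2 (shortest), l=9 (longest), p+q=13
s + l = 11 vs p + q = 13
s + l < p + q (Grashof) with shortest = input link → crank-rocker

crank-rocker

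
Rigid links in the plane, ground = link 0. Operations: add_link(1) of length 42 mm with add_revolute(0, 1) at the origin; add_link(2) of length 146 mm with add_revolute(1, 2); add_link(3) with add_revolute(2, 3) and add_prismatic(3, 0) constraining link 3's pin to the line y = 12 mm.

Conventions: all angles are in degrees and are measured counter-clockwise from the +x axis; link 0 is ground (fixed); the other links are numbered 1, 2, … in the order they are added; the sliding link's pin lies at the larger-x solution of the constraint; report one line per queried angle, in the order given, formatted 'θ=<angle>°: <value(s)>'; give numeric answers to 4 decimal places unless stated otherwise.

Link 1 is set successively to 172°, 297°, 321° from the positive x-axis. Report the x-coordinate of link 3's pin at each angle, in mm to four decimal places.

geometry: r = 42 mm, L = 146 mm, e = 12 mm
θ=172°: crank pin P = (r cos θ, r sin θ) = (-41.591259, 5.845270)
θ=172°: h = r sin θ − e = 5.845270 − 12 = -6.154730
θ=172°: x = r cos θ + √(L² − h²) = -41.591259 + 145.870214 = 104.278955
θ=297°: crank pin P = (r cos θ, r sin θ) = (19.067601, -37.422274)
θ=297°: h = r sin θ − e = -37.422274 − 12 = -49.422274
θ=297°: x = r cos θ + √(L² − h²) = 19.067601 + 137.380635 = 156.448236
θ=321°: crank pin P = (r cos θ, r sin θ) = (32.640130, -26.431456)
θ=321°: h = r sin θ − e = -26.431456 − 12 = -38.431456
θ=321°: x = r cos θ + √(L² − h²) = 32.640130 + 140.851067 = 173.491198

θ=172°: 104.2790
θ=297°: 156.4482
θ=321°: 173.4912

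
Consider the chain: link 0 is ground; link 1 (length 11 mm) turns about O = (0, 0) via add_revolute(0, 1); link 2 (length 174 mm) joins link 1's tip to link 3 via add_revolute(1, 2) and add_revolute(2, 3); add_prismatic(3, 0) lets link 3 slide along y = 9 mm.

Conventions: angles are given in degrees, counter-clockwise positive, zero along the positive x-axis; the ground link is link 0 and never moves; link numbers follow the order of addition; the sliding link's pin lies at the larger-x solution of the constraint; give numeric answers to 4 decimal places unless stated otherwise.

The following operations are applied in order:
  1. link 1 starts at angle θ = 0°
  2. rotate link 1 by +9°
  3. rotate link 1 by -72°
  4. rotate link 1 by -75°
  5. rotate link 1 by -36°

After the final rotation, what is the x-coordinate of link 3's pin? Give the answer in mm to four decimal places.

geometry: r = 11 mm, L = 174 mm, e = 9 mm; θ starts at 0°
rotate link 1 by +9°: θ ← 0° +9° = 9°
rotate link 1 by -72°: θ ← 9° -72° = -63°
rotate link 1 by -75°: θ ← -63° -75° = -138°
rotate link 1 by -36°: θ ← -138° -36° = -174°
crank pin P = (r cos θ, r sin θ) = (-10.939741, -1.149813)
h = r sin θ − e = -1.149813 − 9 = -10.149813
x = r cos θ + √(L² − h²) = -10.939741 + 173.703717 = 162.763976

162.7640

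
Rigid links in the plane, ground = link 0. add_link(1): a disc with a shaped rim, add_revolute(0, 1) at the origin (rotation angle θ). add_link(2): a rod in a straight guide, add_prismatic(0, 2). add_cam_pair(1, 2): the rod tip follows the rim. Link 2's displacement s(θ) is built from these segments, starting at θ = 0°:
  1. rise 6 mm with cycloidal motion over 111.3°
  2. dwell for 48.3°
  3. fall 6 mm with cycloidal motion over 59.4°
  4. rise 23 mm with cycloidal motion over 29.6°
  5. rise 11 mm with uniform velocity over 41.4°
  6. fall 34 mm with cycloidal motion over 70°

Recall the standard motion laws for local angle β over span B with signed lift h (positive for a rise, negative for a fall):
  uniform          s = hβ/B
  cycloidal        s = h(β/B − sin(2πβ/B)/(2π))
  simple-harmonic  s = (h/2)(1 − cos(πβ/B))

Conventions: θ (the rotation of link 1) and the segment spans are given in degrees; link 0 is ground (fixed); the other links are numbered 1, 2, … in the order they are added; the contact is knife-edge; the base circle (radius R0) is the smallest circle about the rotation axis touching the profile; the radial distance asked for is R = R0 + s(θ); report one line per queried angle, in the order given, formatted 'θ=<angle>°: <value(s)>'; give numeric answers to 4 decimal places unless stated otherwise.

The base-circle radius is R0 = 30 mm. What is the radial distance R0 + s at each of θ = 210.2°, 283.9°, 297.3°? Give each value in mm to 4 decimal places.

segment 1 (0° to 111.3°, cycloidal, h = 6) is passed completely: s = 0.0000 + (6) = 6.0000
segment 2 (111.3° to 159.6°, dwell): s unchanged at 6.0000
θ = 210.2° falls in segment 3 (159.6° to 219°, cycloidal, h = -6): β = 210.2 − 159.6 = 50.6°, B = 59.4°; Δs = -6·(0.8519 − sin(2π·0.8519)/(2π)) = -5.8771; s = 6.0000 − 5.8771 = 0.1229
segment 3 (159.6° to 219°, cycloidal, h = -6) is passed completely: s = 6.0000 + (-6) = 0.0000
segment 4 (219° to 248.6°, cycloidal, h = 23) is passed completely: s = 0.0000 + (23) = 23.0000
θ = 283.9° falls in segment 5 (248.6° to 290°, uniform, h = 11): β = 283.9 − 248.6 = 35.3°, B = 41.4°; Δs = 11·35.3/41.4 = 9.3792; s = 23.0000 + 9.3792 = 32.3792
segment 5 (248.6° to 290°, uniform, h = 11) is passed completely: s = 23.0000 + (11) = 34.0000
θ = 297.3° falls in segment 6 (290° to 360°, cycloidal, h = -34): β = 297.3 − 290 = 7.3°, B = 70°; Δs = -34·(0.1043 − sin(2π·0.1043)/(2π)) = -0.2483; s = 34.0000 − 0.2483 = 33.7517
θ=210.2°: R = R0 + s = 30 + 0.1229 = 30.1229
θ=283.9°: R = R0 + s = 30 + 32.3792 = 62.3792
θ=297.3°: R = R0 + s = 30 + 33.7517 = 63.7517

θ=210.2°: 30.1229
θ=283.9°: 62.3792
θ=297.3°: 63.7517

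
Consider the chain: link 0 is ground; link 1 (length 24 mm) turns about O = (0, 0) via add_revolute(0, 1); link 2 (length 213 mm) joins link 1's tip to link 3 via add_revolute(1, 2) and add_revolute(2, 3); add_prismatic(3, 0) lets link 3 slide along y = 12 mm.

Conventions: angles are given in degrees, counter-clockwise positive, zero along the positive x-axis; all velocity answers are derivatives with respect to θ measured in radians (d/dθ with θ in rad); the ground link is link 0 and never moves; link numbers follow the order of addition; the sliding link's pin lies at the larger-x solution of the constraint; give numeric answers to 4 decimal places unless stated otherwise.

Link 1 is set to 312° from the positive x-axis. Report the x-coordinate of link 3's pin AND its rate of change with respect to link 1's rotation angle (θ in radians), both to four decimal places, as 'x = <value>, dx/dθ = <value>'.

geometry: r = 24 mm, L = 213 mm, e = 12 mm
crank pin P = (r cos θ, r sin θ) = (16.059135, -17.835476)
h = r sin θ − e = -17.835476 − 12 = -29.835476
x = r cos θ + √(L² − h²) = 16.059135 + 210.900082 = 226.959216
dx/dθ = −r sin θ − h·r cos θ/√(L² − h²) (θ in radians; h = -29.835476) = 20.107319

x = 226.9592, dx/dθ = 20.1073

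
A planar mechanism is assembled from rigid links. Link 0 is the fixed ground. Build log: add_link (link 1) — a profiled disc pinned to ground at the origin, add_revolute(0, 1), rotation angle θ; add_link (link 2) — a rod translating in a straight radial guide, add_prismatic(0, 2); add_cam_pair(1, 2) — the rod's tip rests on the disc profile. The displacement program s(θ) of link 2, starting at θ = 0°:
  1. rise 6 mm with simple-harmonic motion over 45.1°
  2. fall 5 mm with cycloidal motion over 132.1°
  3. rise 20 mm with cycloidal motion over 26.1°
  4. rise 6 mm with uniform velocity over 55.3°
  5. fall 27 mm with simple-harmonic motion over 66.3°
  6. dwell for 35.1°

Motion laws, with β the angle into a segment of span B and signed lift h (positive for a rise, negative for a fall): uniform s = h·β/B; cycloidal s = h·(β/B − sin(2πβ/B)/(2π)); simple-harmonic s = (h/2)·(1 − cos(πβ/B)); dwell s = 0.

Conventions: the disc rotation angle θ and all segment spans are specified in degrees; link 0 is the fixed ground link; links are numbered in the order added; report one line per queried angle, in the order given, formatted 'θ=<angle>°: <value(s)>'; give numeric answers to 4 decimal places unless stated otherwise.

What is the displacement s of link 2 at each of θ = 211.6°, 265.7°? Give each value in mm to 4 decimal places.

seg 1 [0°–45.1°] simple-harmonic, h=6: full span → s += 6 → s = 6.0000
seg 2 [45.1°–177.2°] cycloidal, h=-5: full span → s += -5 → s = 1.0000
seg 3 [177.2°–203.3°] cycloidal, h=20: full span → s += 20 → s = 21.0000
seg 4 [203.3°–258.6°] uniform, h=6: θ=211.6° here. β=8.3, B=55.3. 6·8.3/55.3 = 0.9005 → s = 21.9005
seg 4 [203.3°–258.6°] uniform, h=6: full span → s += 6 → s = 27.0000
seg 5 [258.6°–324.9°] simple-harmonic, h=-27: θ=265.7° here. β=7.1, B=66.3. -27/2·(1 − cos(π·0.1071)) = -0.7568 → s = 26.2432

θ=211.6°: 21.9005
θ=265.7°: 26.2432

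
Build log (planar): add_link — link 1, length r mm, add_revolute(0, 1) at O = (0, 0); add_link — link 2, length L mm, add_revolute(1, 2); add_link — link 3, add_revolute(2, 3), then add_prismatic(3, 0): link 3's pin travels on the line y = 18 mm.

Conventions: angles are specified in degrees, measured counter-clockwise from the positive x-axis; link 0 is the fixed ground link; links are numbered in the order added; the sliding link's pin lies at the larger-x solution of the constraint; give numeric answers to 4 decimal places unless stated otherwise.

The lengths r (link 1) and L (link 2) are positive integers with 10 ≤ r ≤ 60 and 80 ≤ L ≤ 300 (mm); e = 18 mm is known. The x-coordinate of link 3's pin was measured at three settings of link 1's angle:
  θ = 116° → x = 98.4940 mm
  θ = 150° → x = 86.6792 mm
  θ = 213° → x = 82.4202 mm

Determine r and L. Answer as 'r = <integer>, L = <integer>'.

constraint per measurement: (x − r cos θ)² + (r sin θ − e)² = L²
subtracting the θ₁ and θ₂ equations cancels the r² and L² terms:
r = (x₁² − x₂²) / (2[(x₁cos θ₁ + e sin θ₁) − (x₂cos θ₂ + e sin θ₂)]) = 27.9999 → r = 28
L² = (x₁ − r cos θ₁)² + (r sin θ₁ − e)² = 12320.9916 → L = 111.0000 → L = 111
check at θ₃=213°: x = 82.4202 (printed 82.4202) ✓

r = 28, L = 111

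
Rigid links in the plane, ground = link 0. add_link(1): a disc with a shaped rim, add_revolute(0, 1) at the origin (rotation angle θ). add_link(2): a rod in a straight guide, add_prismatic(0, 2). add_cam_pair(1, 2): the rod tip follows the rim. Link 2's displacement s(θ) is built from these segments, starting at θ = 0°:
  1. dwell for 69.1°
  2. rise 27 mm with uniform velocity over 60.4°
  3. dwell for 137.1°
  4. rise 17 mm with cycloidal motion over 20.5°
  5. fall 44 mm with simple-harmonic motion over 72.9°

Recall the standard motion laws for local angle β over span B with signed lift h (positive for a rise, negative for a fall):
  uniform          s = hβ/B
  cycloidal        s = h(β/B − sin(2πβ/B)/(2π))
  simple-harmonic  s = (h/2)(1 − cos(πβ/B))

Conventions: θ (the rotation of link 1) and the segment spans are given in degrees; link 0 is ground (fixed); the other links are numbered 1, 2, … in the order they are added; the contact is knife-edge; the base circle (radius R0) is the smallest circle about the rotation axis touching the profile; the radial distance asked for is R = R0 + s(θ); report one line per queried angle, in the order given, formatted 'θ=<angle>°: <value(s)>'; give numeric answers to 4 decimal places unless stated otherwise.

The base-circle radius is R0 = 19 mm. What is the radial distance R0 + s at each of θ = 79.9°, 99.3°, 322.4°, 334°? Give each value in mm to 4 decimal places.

segment 1 (0° to 69.1°, dwell): s unchanged at 0.0000
θ = 79.9° falls in segment 2 (69.1° to 129.5°, uniform, h = 27): β = 79.9 − 69.1 = 10.8°, B = 60.4°; Δs = 27·10.8/60.4 = 4.8278; s = 0.0000 + 4.8278 = 4.8278
θ = 99.3° falls in segment 2 (69.1° to 129.5°, uniform, h = 27): β = 99.3 − 69.1 = 30.2°, B = 60.4°; Δs = 27·30.2/60.4 = 13.5000; s = 0.0000 + 13.5000 = 13.5000
segment 2 (69.1° to 129.5°, uniform, h = 27) is passed completely: s = 0.0000 + (27) = 27.0000
segment 3 (129.5° to 266.6°, dwell): s unchanged at 27.0000
segment 4 (266.6° to 287.1°, cycloidal, h = 17) is passed completely: s = 27.0000 + (17) = 44.0000
θ = 322.4° falls in segment 5 (287.1° to 360°, simple-harmonic, h = -44): β = 322.4 − 287.1 = 35.3°, B = 72.9°; Δs = -44/2·(1 − cos(π·0.4842)) = -20.9102; s = 44.0000 − 20.9102 = 23.0898
θ = 334° falls in segment 5 (287.1° to 360°, simple-harmonic, h = -44): β = 334 − 287.1 = 46.9°, B = 72.9°; Δs = -44/2·(1 − cos(π·0.6433)) = -31.5759; s = 44.0000 − 31.5759 = 12.4241
θ=79.9°: R = R0 + s = 19 + 4.8278 = 23.8278
θ=99.3°: R = R0 + s = 19 + 13.5000 = 32.5000
θ=322.4°: R = R0 + s = 19 + 23.0898 = 42.0898
θ=334°: R = R0 + s = 19 + 12.4241 = 31.4241

θ=79.9°: 23.8278
θ=99.3°: 32.5000
θ=322.4°: 42.0898
θ=334°: 31.4241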